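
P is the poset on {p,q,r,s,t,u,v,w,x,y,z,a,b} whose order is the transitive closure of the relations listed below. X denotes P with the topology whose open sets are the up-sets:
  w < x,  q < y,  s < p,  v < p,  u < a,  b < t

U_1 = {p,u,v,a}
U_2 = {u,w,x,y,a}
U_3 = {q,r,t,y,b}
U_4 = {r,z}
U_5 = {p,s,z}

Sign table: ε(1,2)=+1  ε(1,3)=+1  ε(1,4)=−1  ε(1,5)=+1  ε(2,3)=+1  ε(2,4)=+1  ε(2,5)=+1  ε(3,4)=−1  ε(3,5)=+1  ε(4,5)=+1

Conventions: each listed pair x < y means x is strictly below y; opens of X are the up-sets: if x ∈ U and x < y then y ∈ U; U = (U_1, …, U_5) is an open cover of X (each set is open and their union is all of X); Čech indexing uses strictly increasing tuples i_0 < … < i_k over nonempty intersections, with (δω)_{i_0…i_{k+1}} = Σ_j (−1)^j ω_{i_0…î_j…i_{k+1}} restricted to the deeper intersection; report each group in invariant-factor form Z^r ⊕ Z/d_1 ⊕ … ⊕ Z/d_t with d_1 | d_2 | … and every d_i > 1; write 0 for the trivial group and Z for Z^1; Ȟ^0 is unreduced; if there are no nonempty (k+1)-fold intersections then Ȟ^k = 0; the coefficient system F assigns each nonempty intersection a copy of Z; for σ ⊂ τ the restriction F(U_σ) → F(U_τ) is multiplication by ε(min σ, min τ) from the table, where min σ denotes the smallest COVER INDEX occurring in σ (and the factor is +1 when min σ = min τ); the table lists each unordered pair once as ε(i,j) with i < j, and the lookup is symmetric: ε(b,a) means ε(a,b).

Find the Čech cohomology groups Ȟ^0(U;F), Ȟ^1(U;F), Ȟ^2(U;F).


Ȟ^0 ≅ 0, Ȟ^1 ≅ Z/2, Ȟ^2 ≅ 0

nonempty intersections:
  U12={u,a} U15={p} U23={y} U34={r} U45={z}
C dims 5,5; δ0: rk 5, SNF 1^4·2
Ȟ^0: (5−5)−0=0 ⇒ 0
Ȟ^1: (5−0)−5=0 plus torsion [2] ⇒ Z/2
Ȟ^2: (0−0)−0=0 ⇒ 0


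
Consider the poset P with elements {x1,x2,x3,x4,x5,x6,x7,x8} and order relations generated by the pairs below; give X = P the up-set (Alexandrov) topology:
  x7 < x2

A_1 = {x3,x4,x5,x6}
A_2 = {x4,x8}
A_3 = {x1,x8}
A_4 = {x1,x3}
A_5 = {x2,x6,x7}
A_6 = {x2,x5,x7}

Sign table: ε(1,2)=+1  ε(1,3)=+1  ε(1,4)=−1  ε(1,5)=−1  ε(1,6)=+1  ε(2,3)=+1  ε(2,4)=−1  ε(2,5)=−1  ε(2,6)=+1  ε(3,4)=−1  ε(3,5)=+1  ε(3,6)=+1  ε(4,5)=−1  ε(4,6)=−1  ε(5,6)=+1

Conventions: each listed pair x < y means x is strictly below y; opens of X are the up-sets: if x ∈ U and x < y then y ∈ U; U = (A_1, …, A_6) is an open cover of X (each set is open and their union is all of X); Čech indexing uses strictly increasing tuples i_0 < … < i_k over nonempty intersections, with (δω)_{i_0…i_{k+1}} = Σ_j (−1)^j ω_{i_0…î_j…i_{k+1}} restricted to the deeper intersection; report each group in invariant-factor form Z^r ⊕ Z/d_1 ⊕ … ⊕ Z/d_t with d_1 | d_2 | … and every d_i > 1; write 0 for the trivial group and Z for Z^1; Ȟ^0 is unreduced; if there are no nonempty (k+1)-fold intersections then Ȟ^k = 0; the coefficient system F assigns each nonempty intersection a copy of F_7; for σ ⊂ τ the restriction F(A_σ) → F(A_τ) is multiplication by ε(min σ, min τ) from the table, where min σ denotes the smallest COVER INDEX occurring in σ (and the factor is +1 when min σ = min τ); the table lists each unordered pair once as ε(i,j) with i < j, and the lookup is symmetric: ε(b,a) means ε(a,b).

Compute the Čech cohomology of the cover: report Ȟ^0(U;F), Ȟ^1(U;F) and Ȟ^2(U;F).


Ȟ^0(U;F) ≅ 0,  Ȟ^1(U;F) ≅ Z/7,  Ȟ^2(U;F) ≅ 0

cover nerve:
  A12={x4} A14={x3} A15={x6} A16={x5} A23={x8} A34={x1} A56={x2,x7}
C dims 6,7; δ0: rk_F7 6
Ȟ^0: (6−6)−0=0 ⇒ 0
Ȟ^1: (7−0)−6=1 ⇒ Z/7
Ȟ^2: (0−0)−0=0 ⇒ 0


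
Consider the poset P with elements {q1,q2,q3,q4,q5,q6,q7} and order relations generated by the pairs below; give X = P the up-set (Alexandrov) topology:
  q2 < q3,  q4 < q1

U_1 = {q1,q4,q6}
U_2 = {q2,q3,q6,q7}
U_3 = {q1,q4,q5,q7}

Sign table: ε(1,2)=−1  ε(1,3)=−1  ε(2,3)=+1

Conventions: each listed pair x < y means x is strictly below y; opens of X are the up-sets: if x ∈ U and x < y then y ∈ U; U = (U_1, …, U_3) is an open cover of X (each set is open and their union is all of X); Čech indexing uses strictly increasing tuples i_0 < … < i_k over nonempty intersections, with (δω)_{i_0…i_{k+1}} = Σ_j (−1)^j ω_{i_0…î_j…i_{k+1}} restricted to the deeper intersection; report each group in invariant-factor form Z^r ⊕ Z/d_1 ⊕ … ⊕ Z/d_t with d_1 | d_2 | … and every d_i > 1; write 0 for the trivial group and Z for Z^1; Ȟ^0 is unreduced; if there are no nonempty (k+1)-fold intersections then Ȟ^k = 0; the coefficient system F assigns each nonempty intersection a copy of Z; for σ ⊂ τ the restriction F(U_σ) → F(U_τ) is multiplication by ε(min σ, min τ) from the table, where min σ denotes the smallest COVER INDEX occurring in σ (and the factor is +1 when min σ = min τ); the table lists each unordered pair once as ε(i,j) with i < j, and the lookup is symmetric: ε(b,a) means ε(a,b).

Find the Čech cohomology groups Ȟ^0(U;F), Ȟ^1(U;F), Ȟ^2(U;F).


Ȟ^0(U;F) ≅ Z, Ȟ^1(U;F) ≅ Z, Ȟ^2(U;F) ≅ 0

nonempty overlaps:
  U12={q6} U13={q1,q4} U23={q7}
C dims 3,3; δ0: rk 2, SNF 1^2
degree 0: 3−2−0 = 1 → Ȟ^0 ≅ Z
degree 1: 3−0−2 = 1 → Ȟ^1 ≅ Z
degree 2: 0−0−0 = 0 → Ȟ^2 ≅ 0


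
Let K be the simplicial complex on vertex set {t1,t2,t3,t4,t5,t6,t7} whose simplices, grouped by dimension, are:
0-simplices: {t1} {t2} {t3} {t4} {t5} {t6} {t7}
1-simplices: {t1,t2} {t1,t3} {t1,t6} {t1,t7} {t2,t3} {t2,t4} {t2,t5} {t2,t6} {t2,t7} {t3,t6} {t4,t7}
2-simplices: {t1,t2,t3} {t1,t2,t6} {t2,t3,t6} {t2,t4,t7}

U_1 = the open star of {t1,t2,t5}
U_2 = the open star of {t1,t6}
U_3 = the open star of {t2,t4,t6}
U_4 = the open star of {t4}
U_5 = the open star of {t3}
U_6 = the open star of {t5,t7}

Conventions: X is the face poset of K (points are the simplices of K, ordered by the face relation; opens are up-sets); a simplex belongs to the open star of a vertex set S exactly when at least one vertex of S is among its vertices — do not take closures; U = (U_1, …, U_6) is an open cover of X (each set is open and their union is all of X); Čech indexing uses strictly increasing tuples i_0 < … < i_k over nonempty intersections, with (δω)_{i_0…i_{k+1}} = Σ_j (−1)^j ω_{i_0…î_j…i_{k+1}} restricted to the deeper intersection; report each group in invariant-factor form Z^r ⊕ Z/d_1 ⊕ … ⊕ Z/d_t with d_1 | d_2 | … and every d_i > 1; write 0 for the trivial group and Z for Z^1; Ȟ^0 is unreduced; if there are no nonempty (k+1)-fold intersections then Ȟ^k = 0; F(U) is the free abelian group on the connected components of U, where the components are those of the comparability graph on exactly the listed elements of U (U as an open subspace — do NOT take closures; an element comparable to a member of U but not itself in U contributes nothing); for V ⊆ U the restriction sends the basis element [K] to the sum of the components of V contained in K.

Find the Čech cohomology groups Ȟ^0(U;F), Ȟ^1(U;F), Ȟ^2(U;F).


Ȟ^0(U;F) ≅ Z; Ȟ^1(U;F) ≅ Z; Ȟ^2(U;F) ≅ 0

nerve simplices:
  U1={{t1},{t2},{t5},{t1,t2},{t1,t3},{t1,t6},{t1,t7},{t2,t3},{t2,t4},{t2,t5},{t2,t6},{t2,t7},{t1,t2,t3},{t1,t2,t6},{t2,t3,t6},{t2,t4,t7}} U2={{t1},{t6},{t1,t2},{t1,t3},{t1,t6},{t1,t7},{t2,t6},{t3,t6},{t1,t2,t3},{t1,t2,t6},{t2,t3,t6}} U3={{t2},{t4},{t6},{t1,t2},{t1,t6},{t2,t3},{t2,t4},{t2,t5},{t2,t6},{t2,t7},{t3,t6},{t4,t7},{t1,t2,t3},{t1,t2,t6},{t2,t3,t6},{t2,t4,t7}} U4={{t4},{t2,t4},{t4,t7},{t2,t4,t7}} U5={{t3},{t1,t3},{t2,t3},{t3,t6},{t1,t2,t3},{t2,t3,t6}} U6={{t5},{t7},{t1,t7},{t2,t5},{t2,t7},{t4,t7},{t2,t4,t7}}
  U12={{t1},{t1,t2},{t1,t3},{t1,t6},{t1,t7},{t2,t6},{t1,t2,t3},{t1,t2,t6},{t2,t3,t6}} U13={{t2},{t1,t2},{t1,t6},{t2,t3},{t2,t4},{t2,t5},{t2,t6},{t2,t7},{t1,t2,t3},{t1,t2,t6},{t2,t3,t6},{t2,t4,t7}} U14={{t2,t4},{t2,t4,t7}} U15={{t1,t3},{t2,t3},{t1,t2,t3},{t2,t3,t6}} U16={{t5},{t1,t7},{t2,t5},{t2,t7},{t2,t4,t7}} U23={{t6},{t1,t2},{t1,t6},{t2,t6},{t3,t6},{t1,t2,t3},{t1,t2,t6},{t2,t3,t6}} U25={{t1,t3},{t3,t6},{t1,t2,t3},{t2,t3,t6}} U26={{t1,t7}} U34={{t4},{t2,t4},{t4,t7},{t2,t4,t7}} U35={{t2,t3},{t3,t6},{t1,t2,t3},{t2,t3,t6}} U36={{t2,t5},{t2,t7},{t4,t7},{t2,t4,t7}} U46={{t4,t7},{t2,t4,t7}}
  U123={{t1,t2},{t1,t6},{t2,t6},{t1,t2,t3},{t1,t2,t6},{t2,t3,t6}} U125={{t1,t3},{t1,t2,t3},{t2,t3,t6}} U126={{t1,t7}} U134={{t2,t4},{t2,t4,t7}} U135={{t2,t3},{t1,t2,t3},{t2,t3,t6}} U136={{t2,t5},{t2,t7},{t2,t4,t7}} U146={{t2,t4,t7}} U235={{t3,t6},{t1,t2,t3},{t2,t3,t6}} U346={{t4,t7},{t2,t4,t7}}
  U1235={{t1,t2,t3},{t2,t3,t6}} U1346={{t2,t4,t7}}
components per intersection:
  U1: {{t1},{t2},{t5},{t1,t2},{t1,t3},{t1,t6},{t1,t7},{t2,t3},{t2,t4},{t2,t5},{t2,t6},{t2,t7},{t1,t2,t3},{t1,t2,t6},{t2,t3,t6},{t2,t4,t7}}
  U2: {{t1},{t6},{t1,t2},{t1,t3},{t1,t6},{t1,t7},{t2,t6},{t3,t6},{t1,t2,t3},{t1,t2,t6},{t2,t3,t6}}
  U3: {{t2},{t4},{t6},{t1,t2},{t1,t6},{t2,t3},{t2,t4},{t2,t5},{t2,t6},{t2,t7},{t3,t6},{t4,t7},{t1,t2,t3},{t1,t2,t6},{t2,t3,t6},{t2,t4,t7}}
  U4: {{t4},{t2,t4},{t4,t7},{t2,t4,t7}}
  U5: {{t3},{t1,t3},{t2,t3},{t3,t6},{t1,t2,t3},{t2,t3,t6}}
  U6: {{t5},{t2,t5}} {{t7},{t1,t7},{t2,t7},{t4,t7},{t2,t4,t7}}
  U12: {{t1},{t1,t2},{t1,t3},{t1,t6},{t1,t7},{t2,t6},{t1,t2,t3},{t1,t2,t6},{t2,t3,t6}}
  U13: {{t2},{t1,t2},{t1,t6},{t2,t3},{t2,t4},{t2,t5},{t2,t6},{t2,t7},{t1,t2,t3},{t1,t2,t6},{t2,t3,t6},{t2,t4,t7}}
  U14: {{t2,t4},{t2,t4,t7}}
  U15: {{t1,t3},{t2,t3},{t1,t2,t3},{t2,t3,t6}}
  U16: {{t5},{t2,t5}} {{t1,t7}} {{t2,t7},{t2,t4,t7}}
  U23: {{t6},{t1,t2},{t1,t6},{t2,t6},{t3,t6},{t1,t2,t3},{t1,t2,t6},{t2,t3,t6}}
  U25: {{t1,t3},{t1,t2,t3}} {{t3,t6},{t2,t3,t6}}
  U26: {{t1,t7}}
  U34: {{t4},{t2,t4},{t4,t7},{t2,t4,t7}}
  U35: {{t2,t3},{t3,t6},{t1,t2,t3},{t2,t3,t6}}
  U36: {{t2,t5}} {{t2,t7},{t4,t7},{t2,t4,t7}}
  U46: {{t4,t7},{t2,t4,t7}}
  U123: {{t1,t2},{t1,t6},{t2,t6},{t1,t2,t3},{t1,t2,t6},{t2,t3,t6}}
  U125: {{t1,t3},{t1,t2,t3}} {{t2,t3,t6}}
  U126: {{t1,t7}}
  U134: {{t2,t4},{t2,t4,t7}}
  U135: {{t2,t3},{t1,t2,t3},{t2,t3,t6}}
  U136: {{t2,t5}} {{t2,t7},{t2,t4,t7}}
  U146: {{t2,t4,t7}}
  U235: {{t3,t6},{t2,t3,t6}} {{t1,t2,t3}}
  U346: {{t4,t7},{t2,t4,t7}}
  U1235: {{t1,t2,t3}} {{t2,t3,t6}}
  U1346: {{t2,t4,t7}}
C dims 7,16,12,3; δ0: rk 6, SNF 1^6; δ1: rk 9, SNF 1^9; δ2: rk 3, SNF 1^3
degree 0: 7−6−0 = 1 → Ȟ^0 ≅ Z
degree 1: 16−9−6 = 1 → Ȟ^1 ≅ Z
degree 2: 12−3−9 = 0 → Ȟ^2 ≅ 0


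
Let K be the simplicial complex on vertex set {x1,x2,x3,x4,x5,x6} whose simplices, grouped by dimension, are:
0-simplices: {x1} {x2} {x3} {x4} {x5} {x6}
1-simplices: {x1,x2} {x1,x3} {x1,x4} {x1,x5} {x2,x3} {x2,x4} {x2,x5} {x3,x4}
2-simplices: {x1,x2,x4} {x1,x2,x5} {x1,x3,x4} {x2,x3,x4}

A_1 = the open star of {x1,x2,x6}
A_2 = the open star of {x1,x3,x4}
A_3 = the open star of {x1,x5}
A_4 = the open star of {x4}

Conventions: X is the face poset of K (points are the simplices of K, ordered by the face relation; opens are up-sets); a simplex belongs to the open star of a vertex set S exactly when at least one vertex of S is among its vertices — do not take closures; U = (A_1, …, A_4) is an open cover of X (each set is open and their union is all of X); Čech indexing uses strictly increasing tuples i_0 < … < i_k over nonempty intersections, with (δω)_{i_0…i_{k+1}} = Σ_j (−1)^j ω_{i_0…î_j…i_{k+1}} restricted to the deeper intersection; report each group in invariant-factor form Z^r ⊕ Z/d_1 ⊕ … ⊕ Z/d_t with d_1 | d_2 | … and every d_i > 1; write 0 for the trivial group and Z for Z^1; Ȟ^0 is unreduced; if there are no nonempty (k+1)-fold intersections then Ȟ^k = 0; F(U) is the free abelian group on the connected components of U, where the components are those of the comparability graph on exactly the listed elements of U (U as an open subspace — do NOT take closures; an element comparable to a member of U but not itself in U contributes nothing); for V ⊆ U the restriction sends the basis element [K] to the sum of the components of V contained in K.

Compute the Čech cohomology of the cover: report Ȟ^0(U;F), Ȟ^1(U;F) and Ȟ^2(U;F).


Ȟ^0 = Z^2; Ȟ^1 = 0; Ȟ^2 = 0

nonempty overlaps:
  A1={{x1},{x2},{x6},{x1,x2},{x1,x3},{x1,x4},{x1,x5},{x2,x3},{x2,x4},{x2,x5},{x1,x2,x4},{x1,x2,x5},{x1,x3,x4},{x2,x3,x4}} A2={{x1},{x3},{x4},{x1,x2},{x1,x3},{x1,x4},{x1,x5},{x2,x3},{x2,x4},{x3,x4},{x1,x2,x4},{x1,x2,x5},{x1,x3,x4},{x2,x3,x4}} A3={{x1},{x5},{x1,x2},{x1,x3},{x1,x4},{x1,x5},{x2,x5},{x1,x2,x4},{x1,x2,x5},{x1,x3,x4}} A4={{x4},{x1,x4},{x2,x4},{x3,x4},{x1,x2,x4},{x1,x3,x4},{x2,x3,x4}}
  A12={{x1},{x1,x2},{x1,x3},{x1,x4},{x1,x5},{x2,x3},{x2,x4},{x1,x2,x4},{x1,x2,x5},{x1,x3,x4},{x2,x3,x4}} A13={{x1},{x1,x2},{x1,x3},{x1,x4},{x1,x5},{x2,x5},{x1,x2,x4},{x1,x2,x5},{x1,x3,x4}} A14={{x1,x4},{x2,x4},{x1,x2,x4},{x1,x3,x4},{x2,x3,x4}} A23={{x1},{x1,x2},{x1,x3},{x1,x4},{x1,x5},{x1,x2,x4},{x1,x2,x5},{x1,x3,x4}} A24={{x4},{x1,x4},{x2,x4},{x3,x4},{x1,x2,x4},{x1,x3,x4},{x2,x3,x4}} A34={{x1,x4},{x1,x2,x4},{x1,x3,x4}}
  A123={{x1},{x1,x2},{x1,x3},{x1,x4},{x1,x5},{x1,x2,x4},{x1,x2,x5},{x1,x3,x4}} A124={{x1,x4},{x2,x4},{x1,x2,x4},{x1,x3,x4},{x2,x3,x4}} A134={{x1,x4},{x1,x2,x4},{x1,x3,x4}} A234={{x1,x4},{x1,x2,x4},{x1,x3,x4}}
  A1234={{x1,x4},{x1,x2,x4},{x1,x3,x4}}
components per intersection:
  A1: {{x1},{x2},{x1,x2},{x1,x3},{x1,x4},{x1,x5},{x2,x3},{x2,x4},{x2,x5},{x1,x2,x4},{x1,x2,x5},{x1,x3,x4},{x2,x3,x4}} {{x6}}
  A2: {{x1},{x3},{x4},{x1,x2},{x1,x3},{x1,x4},{x1,x5},{x2,x3},{x2,x4},{x3,x4},{x1,x2,x4},{x1,x2,x5},{x1,x3,x4},{x2,x3,x4}}
  A3: {{x1},{x5},{x1,x2},{x1,x3},{x1,x4},{x1,x5},{x2,x5},{x1,x2,x4},{x1,x2,x5},{x1,x3,x4}}
  A4: {{x4},{x1,x4},{x2,x4},{x3,x4},{x1,x2,x4},{x1,x3,x4},{x2,x3,x4}}
  A12: {{x1},{x1,x2},{x1,x3},{x1,x4},{x1,x5},{x2,x3},{x2,x4},{x1,x2,x4},{x1,x2,x5},{x1,x3,x4},{x2,x3,x4}}
  A13: {{x1},{x1,x2},{x1,x3},{x1,x4},{x1,x5},{x2,x5},{x1,x2,x4},{x1,x2,x5},{x1,x3,x4}}
  A14: {{x1,x4},{x2,x4},{x1,x2,x4},{x1,x3,x4},{x2,x3,x4}}
  A23: {{x1},{x1,x2},{x1,x3},{x1,x4},{x1,x5},{x1,x2,x4},{x1,x2,x5},{x1,x3,x4}}
  A24: {{x4},{x1,x4},{x2,x4},{x3,x4},{x1,x2,x4},{x1,x3,x4},{x2,x3,x4}}
  A34: {{x1,x4},{x1,x2,x4},{x1,x3,x4}}
  A123: {{x1},{x1,x2},{x1,x3},{x1,x4},{x1,x5},{x1,x2,x4},{x1,x2,x5},{x1,x3,x4}}
  A124: {{x1,x4},{x2,x4},{x1,x2,x4},{x1,x3,x4},{x2,x3,x4}}
  A134: {{x1,x4},{x1,x2,x4},{x1,x3,x4}}
  A234: {{x1,x4},{x1,x2,x4},{x1,x3,x4}}
  A1234: {{x1,x4},{x1,x2,x4},{x1,x3,x4}}
C dims 5,6,4,1; δ0: rk 3, SNF 1^3; δ1: rk 3, SNF 1^3; δ2: rk 1, SNF 1^1
degree 0: 5−3−0 = 2 → Ȟ^0 ≅ Z^2
degree 1: 6−3−3 = 0 → Ȟ^1 ≅ 0
degree 2: 4−1−3 = 0 → Ȟ^2 ≅ 0


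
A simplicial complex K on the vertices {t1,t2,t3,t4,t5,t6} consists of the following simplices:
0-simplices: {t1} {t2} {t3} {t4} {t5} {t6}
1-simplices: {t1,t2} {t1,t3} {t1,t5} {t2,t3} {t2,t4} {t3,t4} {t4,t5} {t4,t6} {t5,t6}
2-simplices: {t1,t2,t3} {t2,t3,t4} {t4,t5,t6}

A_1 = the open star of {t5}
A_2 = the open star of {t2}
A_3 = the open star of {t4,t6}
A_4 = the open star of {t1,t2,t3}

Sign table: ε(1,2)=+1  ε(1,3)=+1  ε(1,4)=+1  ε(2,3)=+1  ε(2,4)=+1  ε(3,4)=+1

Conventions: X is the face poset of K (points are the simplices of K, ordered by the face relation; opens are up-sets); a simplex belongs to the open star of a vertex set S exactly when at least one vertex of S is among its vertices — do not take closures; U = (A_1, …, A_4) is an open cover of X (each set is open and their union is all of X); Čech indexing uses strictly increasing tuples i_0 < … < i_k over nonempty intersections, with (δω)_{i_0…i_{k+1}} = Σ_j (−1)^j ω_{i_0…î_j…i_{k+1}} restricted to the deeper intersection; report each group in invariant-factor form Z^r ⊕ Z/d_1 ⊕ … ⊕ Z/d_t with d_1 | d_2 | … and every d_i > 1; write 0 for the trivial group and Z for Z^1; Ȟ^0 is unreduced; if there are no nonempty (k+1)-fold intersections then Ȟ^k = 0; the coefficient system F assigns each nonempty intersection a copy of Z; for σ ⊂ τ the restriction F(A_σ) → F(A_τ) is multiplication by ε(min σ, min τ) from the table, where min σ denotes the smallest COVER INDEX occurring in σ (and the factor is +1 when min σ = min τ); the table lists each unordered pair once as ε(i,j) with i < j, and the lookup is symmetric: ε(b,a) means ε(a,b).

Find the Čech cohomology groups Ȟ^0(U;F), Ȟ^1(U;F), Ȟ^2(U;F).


Ȟ^0 ≅ Z; Ȟ^1 ≅ Z; Ȟ^2 ≅ 0

nerve simplices:
  A1={{t5},{t1,t5},{t4,t5},{t5,t6},{t4,t5,t6}} A2={{t2},{t1,t2},{t2,t3},{t2,t4},{t1,t2,t3},{t2,t3,t4}} A3={{t4},{t6},{t2,t4},{t3,t4},{t4,t5},{t4,t6},{t5,t6},{t2,t3,t4},{t4,t5,t6}} A4={{t1},{t2},{t3},{t1,t2},{t1,t3},{t1,t5},{t2,t3},{t2,t4},{t3,t4},{t1,t2,t3},{t2,t3,t4}}
  A13={{t4,t5},{t5,t6},{t4,t5,t6}} A14={{t1,t5}} A23={{t2,t4},{t2,t3,t4}} A24={{t2},{t1,t2},{t2,t3},{t2,t4},{t1,t2,t3},{t2,t3,t4}} A34={{t2,t4},{t3,t4},{t2,t3,t4}}
  A234={{t2,t4},{t2,t3,t4}}
C dims 4,5,1; δ0: rk 3, SNF 1^3; δ1: rk 1, SNF 1^1
degree 0: 4−3−0 = 1 → Ȟ^0 ≅ Z
degree 1: 5−1−3 = 1 → Ȟ^1 ≅ Z
degree 2: 1−0−1 = 0 → Ȟ^2 ≅ 0


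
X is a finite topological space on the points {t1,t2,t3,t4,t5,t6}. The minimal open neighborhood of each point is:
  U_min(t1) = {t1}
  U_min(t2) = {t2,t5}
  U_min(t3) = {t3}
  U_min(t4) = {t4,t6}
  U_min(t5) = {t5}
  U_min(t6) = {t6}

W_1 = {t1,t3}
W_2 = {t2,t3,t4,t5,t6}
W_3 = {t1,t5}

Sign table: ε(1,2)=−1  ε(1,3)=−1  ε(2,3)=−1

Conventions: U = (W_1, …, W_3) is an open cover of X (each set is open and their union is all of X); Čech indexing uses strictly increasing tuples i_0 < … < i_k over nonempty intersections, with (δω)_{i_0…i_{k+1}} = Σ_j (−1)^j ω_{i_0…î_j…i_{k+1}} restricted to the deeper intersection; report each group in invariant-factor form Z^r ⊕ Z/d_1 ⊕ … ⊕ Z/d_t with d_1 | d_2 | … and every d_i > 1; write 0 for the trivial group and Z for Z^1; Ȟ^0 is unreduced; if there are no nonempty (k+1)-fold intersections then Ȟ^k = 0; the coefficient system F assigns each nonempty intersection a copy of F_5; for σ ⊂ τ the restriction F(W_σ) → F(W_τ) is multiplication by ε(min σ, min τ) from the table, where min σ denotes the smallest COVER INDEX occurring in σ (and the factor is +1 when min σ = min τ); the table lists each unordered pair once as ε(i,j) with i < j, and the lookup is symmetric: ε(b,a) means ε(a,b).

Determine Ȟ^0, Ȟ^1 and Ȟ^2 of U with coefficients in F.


Ȟ^0 = 0,  Ȟ^1 = 0,  Ȟ^2 = 0

nerve of the cover:
  W12={t3} W13={t1} W23={t5}
C dims 3,3; δ0: rk_F5 3
Ȟ^0 = (3 − 3) − 0 = 0, so Ȟ^0 ≅ 0
Ȟ^1 = (3 − 0) − 3 = 0, so Ȟ^1 ≅ 0
Ȟ^2 = (0 − 0) − 0 = 0, so Ȟ^2 ≅ 0


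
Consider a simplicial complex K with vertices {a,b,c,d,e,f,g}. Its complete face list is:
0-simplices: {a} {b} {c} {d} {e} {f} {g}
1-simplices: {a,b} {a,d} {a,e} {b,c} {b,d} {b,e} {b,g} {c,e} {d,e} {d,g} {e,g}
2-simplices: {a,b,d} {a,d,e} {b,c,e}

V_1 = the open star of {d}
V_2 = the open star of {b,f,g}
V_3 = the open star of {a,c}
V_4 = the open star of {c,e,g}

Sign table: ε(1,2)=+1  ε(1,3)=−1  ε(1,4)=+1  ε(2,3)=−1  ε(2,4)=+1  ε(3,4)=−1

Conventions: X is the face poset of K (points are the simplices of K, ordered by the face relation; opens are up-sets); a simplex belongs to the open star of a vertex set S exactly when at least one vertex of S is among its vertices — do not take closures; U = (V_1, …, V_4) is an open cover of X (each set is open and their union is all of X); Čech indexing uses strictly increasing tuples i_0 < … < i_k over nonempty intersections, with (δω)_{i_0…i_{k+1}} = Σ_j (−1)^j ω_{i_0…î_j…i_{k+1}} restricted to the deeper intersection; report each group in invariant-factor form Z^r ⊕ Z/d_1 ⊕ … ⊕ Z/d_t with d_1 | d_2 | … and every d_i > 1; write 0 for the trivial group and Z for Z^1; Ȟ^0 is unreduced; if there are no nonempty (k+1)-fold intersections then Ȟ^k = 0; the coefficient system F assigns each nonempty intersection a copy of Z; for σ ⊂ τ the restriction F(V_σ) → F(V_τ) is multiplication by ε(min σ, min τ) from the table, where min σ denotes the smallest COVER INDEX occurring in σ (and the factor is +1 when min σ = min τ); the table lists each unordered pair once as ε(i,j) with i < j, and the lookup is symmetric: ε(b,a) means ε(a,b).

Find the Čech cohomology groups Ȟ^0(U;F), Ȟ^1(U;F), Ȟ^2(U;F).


cover nerve:
  V1={{d},{a,d},{b,d},{d,e},{d,g},{a,b,d},{a,d,e}} V2={{b},{f},{g},{a,b},{b,c},{b,d},{b,e},{b,g},{d,g},{e,g},{a,b,d},{b,c,e}} V3={{a},{c},{a,b},{a,d},{a,e},{b,c},{c,e},{a,b,d},{a,d,e},{b,c,e}} V4={{c},{e},{g},{a,e},{b,c},{b,e},{b,g},{c,e},{d,e},{d,g},{e,g},{a,d,e},{b,c,e}}
  V12={{b,d},{d,g},{a,b,d}} V13={{a,d},{a,b,d},{a,d,e}} V14={{d,e},{d,g},{a,d,e}} V23={{a,b},{b,c},{a,b,d},{b,c,e}} V24={{g},{b,c},{b,e},{b,g},{d,g},{e,g},{b,c,e}} V34={{c},{a,e},{b,c},{c,e},{a,d,e},{b,c,e}}
  V123={{a,b,d}} V124={{d,g}} V134={{a,d,e}} V234={{b,c},{b,c,e}}
C dims 4,6,4; δ0: rk 3, SNF 1^3; δ1: rk 3, SNF 1^3
Ȟ^0: (4−3)−0=1 ⇒ Z
Ȟ^1: (6−3)−3=0 ⇒ 0
Ȟ^2: (4−0)−3=1 ⇒ Z

Ȟ^0 ≅ Z,  Ȟ^1 ≅ 0,  Ȟ^2 ≅ Z


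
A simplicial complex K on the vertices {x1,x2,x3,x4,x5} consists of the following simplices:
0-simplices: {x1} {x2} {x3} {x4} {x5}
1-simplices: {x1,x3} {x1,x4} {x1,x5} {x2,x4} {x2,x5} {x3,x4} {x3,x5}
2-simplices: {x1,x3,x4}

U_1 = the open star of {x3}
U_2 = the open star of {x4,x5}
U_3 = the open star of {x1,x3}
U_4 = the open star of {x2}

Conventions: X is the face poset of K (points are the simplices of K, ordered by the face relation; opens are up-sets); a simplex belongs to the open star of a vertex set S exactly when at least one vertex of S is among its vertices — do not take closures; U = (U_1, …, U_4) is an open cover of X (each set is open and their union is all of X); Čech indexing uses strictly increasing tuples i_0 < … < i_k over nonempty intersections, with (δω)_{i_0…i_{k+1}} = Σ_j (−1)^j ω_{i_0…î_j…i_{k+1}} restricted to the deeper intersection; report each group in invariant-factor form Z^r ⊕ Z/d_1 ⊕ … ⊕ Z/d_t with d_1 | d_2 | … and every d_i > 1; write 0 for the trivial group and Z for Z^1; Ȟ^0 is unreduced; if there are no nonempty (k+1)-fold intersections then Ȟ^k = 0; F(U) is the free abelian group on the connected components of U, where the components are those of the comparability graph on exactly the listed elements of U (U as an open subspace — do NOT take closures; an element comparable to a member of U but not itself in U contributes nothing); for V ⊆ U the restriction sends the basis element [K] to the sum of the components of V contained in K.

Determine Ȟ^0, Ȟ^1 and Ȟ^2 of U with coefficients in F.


Ȟ^0 = Z, Ȟ^1 = Z^2 and Ȟ^2 = 0

nonempty intersections:
  U1={{x3},{x1,x3},{x3,x4},{x3,x5},{x1,x3,x4}} U2={{x4},{x5},{x1,x4},{x1,x5},{x2,x4},{x2,x5},{x3,x4},{x3,x5},{x1,x3,x4}} U3={{x1},{x3},{x1,x3},{x1,x4},{x1,x5},{x3,x4},{x3,x5},{x1,x3,x4}} U4={{x2},{x2,x4},{x2,x5}}
  U12={{x3,x4},{x3,x5},{x1,x3,x4}} U13={{x3},{x1,x3},{x3,x4},{x3,x5},{x1,x3,x4}} U23={{x1,x4},{x1,x5},{x3,x4},{x3,x5},{x1,x3,x4}} U24={{x2,x4},{x2,x5}}
  U123={{x3,x4},{x3,x5},{x1,x3,x4}}
components per intersection:
  U1: {{x3},{x1,x3},{x3,x4},{x3,x5},{x1,x3,x4}}
  U2: {{x4},{x1,x4},{x2,x4},{x3,x4},{x1,x3,x4}} {{x5},{x1,x5},{x2,x5},{x3,x5}}
  U3: {{x1},{x3},{x1,x3},{x1,x4},{x1,x5},{x3,x4},{x3,x5},{x1,x3,x4}}
  U4: {{x2},{x2,x4},{x2,x5}}
  U12: {{x3,x4},{x1,x3,x4}} {{x3,x5}}
  U13: {{x3},{x1,x3},{x3,x4},{x3,x5},{x1,x3,x4}}
  U23: {{x1,x4},{x3,x4},{x1,x3,x4}} {{x1,x5}} {{x3,x5}}
  U24: {{x2,x4}} {{x2,x5}}
  U123: {{x3,x4},{x1,x3,x4}} {{x3,x5}}
C dims 5,8,2; δ0: rk 4, SNF 1^4; δ1: rk 2, SNF 1^2
Ȟ^0: (5−4)−0=1 ⇒ Z
Ȟ^1: (8−2)−4=2 ⇒ Z^2
Ȟ^2: (2−0)−2=0 ⇒ 0


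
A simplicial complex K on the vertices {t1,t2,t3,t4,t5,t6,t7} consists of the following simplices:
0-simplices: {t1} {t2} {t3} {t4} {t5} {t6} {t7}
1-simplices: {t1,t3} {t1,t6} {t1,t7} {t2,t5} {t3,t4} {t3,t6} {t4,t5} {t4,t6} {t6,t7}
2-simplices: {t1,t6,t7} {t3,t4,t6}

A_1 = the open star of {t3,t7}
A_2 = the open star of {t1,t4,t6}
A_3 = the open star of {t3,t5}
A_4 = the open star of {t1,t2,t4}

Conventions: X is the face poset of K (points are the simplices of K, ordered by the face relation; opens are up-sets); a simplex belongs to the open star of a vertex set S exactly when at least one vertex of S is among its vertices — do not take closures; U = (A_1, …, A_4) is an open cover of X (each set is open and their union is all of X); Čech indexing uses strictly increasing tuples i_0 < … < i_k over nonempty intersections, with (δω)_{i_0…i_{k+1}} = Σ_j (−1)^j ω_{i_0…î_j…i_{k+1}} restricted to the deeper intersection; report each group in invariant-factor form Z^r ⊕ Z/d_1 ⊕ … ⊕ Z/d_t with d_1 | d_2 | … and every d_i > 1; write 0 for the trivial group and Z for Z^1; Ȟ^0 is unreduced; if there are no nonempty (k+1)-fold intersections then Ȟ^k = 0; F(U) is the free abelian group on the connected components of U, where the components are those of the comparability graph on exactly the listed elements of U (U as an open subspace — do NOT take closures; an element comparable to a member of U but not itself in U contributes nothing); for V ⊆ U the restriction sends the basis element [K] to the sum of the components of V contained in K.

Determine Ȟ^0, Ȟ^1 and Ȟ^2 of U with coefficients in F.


Ȟ^0 ≅ Z,  Ȟ^1 ≅ Z,  Ȟ^2 ≅ 0

nerve simplices:
  A1={{t3},{t7},{t1,t3},{t1,t7},{t3,t4},{t3,t6},{t6,t7},{t1,t6,t7},{t3,t4,t6}} A2={{t1},{t4},{t6},{t1,t3},{t1,t6},{t1,t7},{t3,t4},{t3,t6},{t4,t5},{t4,t6},{t6,t7},{t1,t6,t7},{t3,t4,t6}} A3={{t3},{t5},{t1,t3},{t2,t5},{t3,t4},{t3,t6},{t4,t5},{t3,t4,t6}} A4={{t1},{t2},{t4},{t1,t3},{t1,t6},{t1,t7},{t2,t5},{t3,t4},{t4,t5},{t4,t6},{t1,t6,t7},{t3,t4,t6}}
  A12={{t1,t3},{t1,t7},{t3,t4},{t3,t6},{t6,t7},{t1,t6,t7},{t3,t4,t6}} A13={{t3},{t1,t3},{t3,t4},{t3,t6},{t3,t4,t6}} A14={{t1,t3},{t1,t7},{t3,t4},{t1,t6,t7},{t3,t4,t6}} A23={{t1,t3},{t3,t4},{t3,t6},{t4,t5},{t3,t4,t6}} A24={{t1},{t4},{t1,t3},{t1,t6},{t1,t7},{t3,t4},{t4,t5},{t4,t6},{t1,t6,t7},{t3,t4,t6}} A34={{t1,t3},{t2,t5},{t3,t4},{t4,t5},{t3,t4,t6}}
  A123={{t1,t3},{t3,t4},{t3,t6},{t3,t4,t6}} A124={{t1,t3},{t1,t7},{t3,t4},{t1,t6,t7},{t3,t4,t6}} A134={{t1,t3},{t3,t4},{t3,t4,t6}} A234={{t1,t3},{t3,t4},{t4,t5},{t3,t4,t6}}
  A1234={{t1,t3},{t3,t4},{t3,t4,t6}}
components per intersection:
  A1: {{t3},{t1,t3},{t3,t4},{t3,t6},{t3,t4,t6}} {{t7},{t1,t7},{t6,t7},{t1,t6,t7}}
  A2: {{t1},{t4},{t6},{t1,t3},{t1,t6},{t1,t7},{t3,t4},{t3,t6},{t4,t5},{t4,t6},{t6,t7},{t1,t6,t7},{t3,t4,t6}}
  A3: {{t3},{t1,t3},{t3,t4},{t3,t6},{t3,t4,t6}} {{t5},{t2,t5},{t4,t5}}
  A4: {{t1},{t1,t3},{t1,t6},{t1,t7},{t1,t6,t7}} {{t2},{t2,t5}} {{t4},{t3,t4},{t4,t5},{t4,t6},{t3,t4,t6}}
  A12: {{t1,t3}} {{t1,t7},{t6,t7},{t1,t6,t7}} {{t3,t4},{t3,t6},{t3,t4,t6}}
  A13: {{t3},{t1,t3},{t3,t4},{t3,t6},{t3,t4,t6}}
  A14: {{t1,t3}} {{t1,t7},{t1,t6,t7}} {{t3,t4},{t3,t4,t6}}
  A23: {{t1,t3}} {{t3,t4},{t3,t6},{t3,t4,t6}} {{t4,t5}}
  A24: {{t1},{t1,t3},{t1,t6},{t1,t7},{t1,t6,t7}} {{t4},{t3,t4},{t4,t5},{t4,t6},{t3,t4,t6}}
  A34: {{t1,t3}} {{t2,t5}} {{t3,t4},{t3,t4,t6}} {{t4,t5}}
  A123: {{t1,t3}} {{t3,t4},{t3,t6},{t3,t4,t6}}
  A124: {{t1,t3}} {{t1,t7},{t1,t6,t7}} {{t3,t4},{t3,t4,t6}}
  A134: {{t1,t3}} {{t3,t4},{t3,t4,t6}}
  A234: {{t1,t3}} {{t3,t4},{t3,t4,t6}} {{t4,t5}}
  A1234: {{t1,t3}} {{t3,t4},{t3,t4,t6}}
C dims 8,16,10,2; δ0: rk 7, SNF 1^7; δ1: rk 8, SNF 1^8; δ2: rk 2, SNF 1^2
degree 0: 8−7−0 = 1 → Ȟ^0 ≅ Z
degree 1: 16−8−7 = 1 → Ȟ^1 ≅ Z
degree 2: 10−2−8 = 0 → Ȟ^2 ≅ 0


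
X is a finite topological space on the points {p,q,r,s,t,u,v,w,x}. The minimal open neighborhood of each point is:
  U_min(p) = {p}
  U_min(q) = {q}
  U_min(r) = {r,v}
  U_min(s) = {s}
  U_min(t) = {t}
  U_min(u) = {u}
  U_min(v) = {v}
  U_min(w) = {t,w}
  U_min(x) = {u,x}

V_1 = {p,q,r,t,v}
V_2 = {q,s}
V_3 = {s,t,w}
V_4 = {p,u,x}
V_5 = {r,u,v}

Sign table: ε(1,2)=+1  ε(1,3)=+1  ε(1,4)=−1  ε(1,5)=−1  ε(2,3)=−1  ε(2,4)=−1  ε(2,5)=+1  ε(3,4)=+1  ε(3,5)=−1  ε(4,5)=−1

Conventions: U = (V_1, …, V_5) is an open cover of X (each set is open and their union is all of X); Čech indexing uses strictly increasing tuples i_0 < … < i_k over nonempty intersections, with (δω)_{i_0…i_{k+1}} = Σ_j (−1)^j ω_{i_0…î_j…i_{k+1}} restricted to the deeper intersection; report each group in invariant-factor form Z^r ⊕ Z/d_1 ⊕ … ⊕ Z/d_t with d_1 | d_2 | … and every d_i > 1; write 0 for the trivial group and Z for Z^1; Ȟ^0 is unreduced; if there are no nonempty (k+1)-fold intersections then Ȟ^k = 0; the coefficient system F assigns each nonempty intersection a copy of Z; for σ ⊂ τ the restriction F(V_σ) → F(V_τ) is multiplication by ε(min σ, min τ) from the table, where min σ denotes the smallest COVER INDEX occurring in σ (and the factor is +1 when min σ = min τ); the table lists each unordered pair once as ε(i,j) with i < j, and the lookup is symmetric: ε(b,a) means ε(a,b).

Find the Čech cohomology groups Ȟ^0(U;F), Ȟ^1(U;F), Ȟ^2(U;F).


Ȟ^0 ≅ 0; Ȟ^1 ≅ Z ⊕ Z/2; Ȟ^2 ≅ 0

nerve of the cover:
  V12={q} V13={t} V14={p} V15={r,v} V23={s} V45={u}
C dims 5,6; δ0: rk 5, SNF 1^4·2
Ȟ^0 = (5 − 5) − 0 = 0, so Ȟ^0 ≅ 0
Ȟ^1 = (6 − 0) − 5 = 1 plus torsion [2], so Ȟ^1 ≅ Z ⊕ Z/2
Ȟ^2 = (0 − 0) − 0 = 0, so Ȟ^2 ≅ 0


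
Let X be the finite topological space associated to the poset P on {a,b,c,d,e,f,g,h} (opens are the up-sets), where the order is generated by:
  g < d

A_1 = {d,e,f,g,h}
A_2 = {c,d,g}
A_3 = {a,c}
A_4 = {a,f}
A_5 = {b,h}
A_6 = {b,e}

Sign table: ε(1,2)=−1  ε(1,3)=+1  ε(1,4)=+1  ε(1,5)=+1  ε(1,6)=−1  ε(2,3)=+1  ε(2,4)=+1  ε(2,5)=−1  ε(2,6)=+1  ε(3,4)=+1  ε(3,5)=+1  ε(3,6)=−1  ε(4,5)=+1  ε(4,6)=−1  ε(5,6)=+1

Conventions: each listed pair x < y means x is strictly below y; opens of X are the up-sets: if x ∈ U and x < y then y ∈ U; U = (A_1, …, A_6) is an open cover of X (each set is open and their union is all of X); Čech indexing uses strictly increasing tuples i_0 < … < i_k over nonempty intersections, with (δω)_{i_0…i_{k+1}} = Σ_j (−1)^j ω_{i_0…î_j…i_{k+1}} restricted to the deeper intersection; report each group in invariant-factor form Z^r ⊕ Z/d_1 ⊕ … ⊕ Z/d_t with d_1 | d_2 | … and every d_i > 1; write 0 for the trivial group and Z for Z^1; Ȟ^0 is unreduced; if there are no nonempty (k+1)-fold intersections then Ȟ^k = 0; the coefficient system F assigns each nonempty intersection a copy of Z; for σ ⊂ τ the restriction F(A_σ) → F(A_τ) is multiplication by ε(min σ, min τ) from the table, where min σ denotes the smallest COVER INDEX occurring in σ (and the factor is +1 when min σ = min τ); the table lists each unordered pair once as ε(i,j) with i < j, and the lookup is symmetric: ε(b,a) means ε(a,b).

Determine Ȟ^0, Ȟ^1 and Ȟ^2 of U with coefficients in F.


Ȟ^0 ≅ 0, Ȟ^1 ≅ Z ⊕ Z/2 and Ȟ^2 ≅ 0

nonempty overlaps:
  A12={d,g} A14={f} A15={h} A16={e} A23={c} A34={a} A56={b}
C dims 6,7; δ0: rk 6, SNF 1^5·2
degree 0: 6−6−0 = 0 → Ȟ^0 ≅ 0
degree 1: 7−0−6 = 1 plus torsion [2] → Ȟ^1 ≅ Z ⊕ Z/2
degree 2: 0−0−0 = 0 → Ȟ^2 ≅ 0


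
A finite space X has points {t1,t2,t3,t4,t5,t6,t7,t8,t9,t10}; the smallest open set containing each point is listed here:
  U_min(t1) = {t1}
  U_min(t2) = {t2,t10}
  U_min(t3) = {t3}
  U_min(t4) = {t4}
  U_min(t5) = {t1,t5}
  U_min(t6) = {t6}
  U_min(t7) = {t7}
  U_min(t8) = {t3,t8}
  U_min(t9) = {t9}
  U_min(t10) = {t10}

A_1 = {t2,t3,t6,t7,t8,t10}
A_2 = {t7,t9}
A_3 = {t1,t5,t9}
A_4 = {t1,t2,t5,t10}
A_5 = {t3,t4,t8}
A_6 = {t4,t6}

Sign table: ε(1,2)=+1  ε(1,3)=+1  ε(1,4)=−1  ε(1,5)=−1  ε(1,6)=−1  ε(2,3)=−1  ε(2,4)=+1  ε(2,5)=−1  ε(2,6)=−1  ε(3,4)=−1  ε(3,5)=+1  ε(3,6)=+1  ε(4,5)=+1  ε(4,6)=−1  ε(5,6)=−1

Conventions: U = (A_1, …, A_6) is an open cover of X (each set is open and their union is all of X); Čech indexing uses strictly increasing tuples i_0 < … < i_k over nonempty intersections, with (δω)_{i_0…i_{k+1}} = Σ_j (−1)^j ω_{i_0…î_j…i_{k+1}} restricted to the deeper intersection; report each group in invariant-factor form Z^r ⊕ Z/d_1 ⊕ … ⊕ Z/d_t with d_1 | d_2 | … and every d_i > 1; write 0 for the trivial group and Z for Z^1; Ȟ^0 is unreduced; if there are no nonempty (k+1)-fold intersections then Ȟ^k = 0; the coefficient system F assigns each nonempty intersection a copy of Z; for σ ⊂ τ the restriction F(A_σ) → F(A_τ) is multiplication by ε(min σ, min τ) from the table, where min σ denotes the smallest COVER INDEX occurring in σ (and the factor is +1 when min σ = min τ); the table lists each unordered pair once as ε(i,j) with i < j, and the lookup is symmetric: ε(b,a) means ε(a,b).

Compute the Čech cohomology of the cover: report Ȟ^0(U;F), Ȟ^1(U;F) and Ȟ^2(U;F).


nerve of the cover:
  A12={t7} A14={t2,t10} A15={t3,t8} A16={t6} A23={t9} A34={t1,t5} A56={t4}
C dims 6,7; δ0: rk 6, SNF 1^5·2
Ȟ^0 = (6 − 6) − 0 = 0, so Ȟ^0 ≅ 0
Ȟ^1 = (7 − 0) − 6 = 1 plus torsion [2], so Ȟ^1 ≅ Z ⊕ Z/2
Ȟ^2 = (0 − 0) − 0 = 0, so Ȟ^2 ≅ 0

Ȟ^0 = 0, Ȟ^1 = Z ⊕ Z/2, Ȟ^2 = 0


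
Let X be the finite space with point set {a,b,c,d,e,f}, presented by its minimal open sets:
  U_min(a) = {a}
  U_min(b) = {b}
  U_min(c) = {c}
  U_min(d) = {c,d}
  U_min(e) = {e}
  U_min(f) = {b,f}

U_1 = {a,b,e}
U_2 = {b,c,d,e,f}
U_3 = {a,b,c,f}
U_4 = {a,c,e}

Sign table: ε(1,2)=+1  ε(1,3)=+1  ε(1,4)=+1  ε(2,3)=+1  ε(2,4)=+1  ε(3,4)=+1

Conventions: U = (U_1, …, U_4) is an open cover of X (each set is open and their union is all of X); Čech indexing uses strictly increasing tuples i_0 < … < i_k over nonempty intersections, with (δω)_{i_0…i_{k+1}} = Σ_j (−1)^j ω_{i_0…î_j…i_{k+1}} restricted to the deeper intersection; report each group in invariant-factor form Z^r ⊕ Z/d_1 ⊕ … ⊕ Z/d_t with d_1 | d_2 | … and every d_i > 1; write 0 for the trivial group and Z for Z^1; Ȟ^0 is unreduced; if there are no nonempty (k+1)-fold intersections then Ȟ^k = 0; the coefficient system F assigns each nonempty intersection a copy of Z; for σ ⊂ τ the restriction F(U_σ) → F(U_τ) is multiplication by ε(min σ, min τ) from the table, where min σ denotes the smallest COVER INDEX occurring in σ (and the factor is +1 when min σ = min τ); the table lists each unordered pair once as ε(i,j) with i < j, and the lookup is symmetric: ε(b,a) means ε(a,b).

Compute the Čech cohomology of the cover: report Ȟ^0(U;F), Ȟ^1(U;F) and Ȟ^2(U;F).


nonempty intersections:
  U12={b,e} U13={a,b} U14={a,e} U23={b,c,f} U24={c,e} U34={a,c}
  U123={b} U124={e} U134={a} U234={c}
C dims 4,6,4; δ0: rk 3, SNF 1^3; δ1: rk 3, SNF 1^3
Ȟ^0: (4−3)−0=1 ⇒ Z
Ȟ^1: (6−3)−3=0 ⇒ 0
Ȟ^2: (4−0)−3=1 ⇒ Z

Ȟ^0 = Z, Ȟ^1 = 0, Ȟ^2 = Z


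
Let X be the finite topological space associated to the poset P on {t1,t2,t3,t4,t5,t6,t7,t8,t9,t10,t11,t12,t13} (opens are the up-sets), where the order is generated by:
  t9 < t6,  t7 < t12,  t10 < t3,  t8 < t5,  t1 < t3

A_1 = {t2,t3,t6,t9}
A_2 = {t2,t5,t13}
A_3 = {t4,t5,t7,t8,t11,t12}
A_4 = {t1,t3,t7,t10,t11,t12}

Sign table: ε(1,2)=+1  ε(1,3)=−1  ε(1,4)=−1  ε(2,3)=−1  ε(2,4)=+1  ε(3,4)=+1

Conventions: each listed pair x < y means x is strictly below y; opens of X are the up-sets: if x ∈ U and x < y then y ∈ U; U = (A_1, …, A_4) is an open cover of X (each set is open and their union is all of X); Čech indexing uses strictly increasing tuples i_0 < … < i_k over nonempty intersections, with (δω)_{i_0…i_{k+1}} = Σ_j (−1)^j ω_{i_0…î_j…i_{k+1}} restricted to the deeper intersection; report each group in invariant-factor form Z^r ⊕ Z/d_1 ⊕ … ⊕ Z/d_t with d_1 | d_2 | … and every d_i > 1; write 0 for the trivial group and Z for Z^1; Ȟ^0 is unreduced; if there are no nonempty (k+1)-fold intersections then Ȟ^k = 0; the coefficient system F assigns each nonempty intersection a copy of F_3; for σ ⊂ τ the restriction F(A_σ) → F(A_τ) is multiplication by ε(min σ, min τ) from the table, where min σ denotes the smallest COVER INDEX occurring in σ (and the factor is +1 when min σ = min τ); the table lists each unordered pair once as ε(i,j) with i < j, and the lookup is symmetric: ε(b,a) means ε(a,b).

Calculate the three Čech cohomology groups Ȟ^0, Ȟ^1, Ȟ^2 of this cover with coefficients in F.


intersection data:
  A12={t2} A14={t3} A23={t5} A34={t7,t11,t12}
C dims 4,4; δ0: rk_F3 3
Ȟ^0 = (4 − 3) − 0 = 1, so Ȟ^0 ≅ Z/3
Ȟ^1 = (4 − 0) − 3 = 1, so Ȟ^1 ≅ Z/3
Ȟ^2 = (0 − 0) − 0 = 0, so Ȟ^2 ≅ 0

Ȟ^0 ≅ Z/3, Ȟ^1 ≅ Z/3, Ȟ^2 ≅ 0


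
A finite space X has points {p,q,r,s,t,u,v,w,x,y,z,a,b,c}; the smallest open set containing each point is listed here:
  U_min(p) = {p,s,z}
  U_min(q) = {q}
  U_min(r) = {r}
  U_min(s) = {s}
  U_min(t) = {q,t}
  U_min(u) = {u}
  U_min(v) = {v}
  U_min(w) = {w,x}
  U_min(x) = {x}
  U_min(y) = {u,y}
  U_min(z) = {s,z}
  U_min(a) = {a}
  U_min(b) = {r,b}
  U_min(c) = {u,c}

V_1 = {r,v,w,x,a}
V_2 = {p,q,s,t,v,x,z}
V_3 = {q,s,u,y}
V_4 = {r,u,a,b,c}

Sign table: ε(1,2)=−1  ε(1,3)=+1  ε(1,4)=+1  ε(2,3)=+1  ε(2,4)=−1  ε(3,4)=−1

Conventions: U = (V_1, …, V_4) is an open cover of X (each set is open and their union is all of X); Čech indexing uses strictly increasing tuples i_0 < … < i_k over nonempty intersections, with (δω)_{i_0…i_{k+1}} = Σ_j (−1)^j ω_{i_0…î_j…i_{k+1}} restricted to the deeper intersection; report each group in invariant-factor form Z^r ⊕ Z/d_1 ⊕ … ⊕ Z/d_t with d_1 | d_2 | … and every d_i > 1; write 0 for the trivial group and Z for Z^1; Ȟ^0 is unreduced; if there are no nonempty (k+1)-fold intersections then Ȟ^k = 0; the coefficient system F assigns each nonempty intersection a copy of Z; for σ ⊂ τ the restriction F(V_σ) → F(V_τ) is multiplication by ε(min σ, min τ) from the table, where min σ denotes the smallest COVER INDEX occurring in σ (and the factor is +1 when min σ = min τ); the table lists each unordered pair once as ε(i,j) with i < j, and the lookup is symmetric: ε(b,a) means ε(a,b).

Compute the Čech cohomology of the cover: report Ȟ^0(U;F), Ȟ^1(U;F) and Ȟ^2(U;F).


nonempty intersections:
  V12={v,x} V14={r,a} V23={q,s} V34={u}
C dims 4,4; δ0: rk 3, SNF 1^3
Ȟ^0: (4−3)−0=1 ⇒ Z
Ȟ^1: (4−0)−3=1 ⇒ Z
Ȟ^2: (0−0)−0=0 ⇒ 0

Ȟ^0(U;F) ≅ Z, Ȟ^1(U;F) ≅ Z and Ȟ^2(U;F) ≅ 0


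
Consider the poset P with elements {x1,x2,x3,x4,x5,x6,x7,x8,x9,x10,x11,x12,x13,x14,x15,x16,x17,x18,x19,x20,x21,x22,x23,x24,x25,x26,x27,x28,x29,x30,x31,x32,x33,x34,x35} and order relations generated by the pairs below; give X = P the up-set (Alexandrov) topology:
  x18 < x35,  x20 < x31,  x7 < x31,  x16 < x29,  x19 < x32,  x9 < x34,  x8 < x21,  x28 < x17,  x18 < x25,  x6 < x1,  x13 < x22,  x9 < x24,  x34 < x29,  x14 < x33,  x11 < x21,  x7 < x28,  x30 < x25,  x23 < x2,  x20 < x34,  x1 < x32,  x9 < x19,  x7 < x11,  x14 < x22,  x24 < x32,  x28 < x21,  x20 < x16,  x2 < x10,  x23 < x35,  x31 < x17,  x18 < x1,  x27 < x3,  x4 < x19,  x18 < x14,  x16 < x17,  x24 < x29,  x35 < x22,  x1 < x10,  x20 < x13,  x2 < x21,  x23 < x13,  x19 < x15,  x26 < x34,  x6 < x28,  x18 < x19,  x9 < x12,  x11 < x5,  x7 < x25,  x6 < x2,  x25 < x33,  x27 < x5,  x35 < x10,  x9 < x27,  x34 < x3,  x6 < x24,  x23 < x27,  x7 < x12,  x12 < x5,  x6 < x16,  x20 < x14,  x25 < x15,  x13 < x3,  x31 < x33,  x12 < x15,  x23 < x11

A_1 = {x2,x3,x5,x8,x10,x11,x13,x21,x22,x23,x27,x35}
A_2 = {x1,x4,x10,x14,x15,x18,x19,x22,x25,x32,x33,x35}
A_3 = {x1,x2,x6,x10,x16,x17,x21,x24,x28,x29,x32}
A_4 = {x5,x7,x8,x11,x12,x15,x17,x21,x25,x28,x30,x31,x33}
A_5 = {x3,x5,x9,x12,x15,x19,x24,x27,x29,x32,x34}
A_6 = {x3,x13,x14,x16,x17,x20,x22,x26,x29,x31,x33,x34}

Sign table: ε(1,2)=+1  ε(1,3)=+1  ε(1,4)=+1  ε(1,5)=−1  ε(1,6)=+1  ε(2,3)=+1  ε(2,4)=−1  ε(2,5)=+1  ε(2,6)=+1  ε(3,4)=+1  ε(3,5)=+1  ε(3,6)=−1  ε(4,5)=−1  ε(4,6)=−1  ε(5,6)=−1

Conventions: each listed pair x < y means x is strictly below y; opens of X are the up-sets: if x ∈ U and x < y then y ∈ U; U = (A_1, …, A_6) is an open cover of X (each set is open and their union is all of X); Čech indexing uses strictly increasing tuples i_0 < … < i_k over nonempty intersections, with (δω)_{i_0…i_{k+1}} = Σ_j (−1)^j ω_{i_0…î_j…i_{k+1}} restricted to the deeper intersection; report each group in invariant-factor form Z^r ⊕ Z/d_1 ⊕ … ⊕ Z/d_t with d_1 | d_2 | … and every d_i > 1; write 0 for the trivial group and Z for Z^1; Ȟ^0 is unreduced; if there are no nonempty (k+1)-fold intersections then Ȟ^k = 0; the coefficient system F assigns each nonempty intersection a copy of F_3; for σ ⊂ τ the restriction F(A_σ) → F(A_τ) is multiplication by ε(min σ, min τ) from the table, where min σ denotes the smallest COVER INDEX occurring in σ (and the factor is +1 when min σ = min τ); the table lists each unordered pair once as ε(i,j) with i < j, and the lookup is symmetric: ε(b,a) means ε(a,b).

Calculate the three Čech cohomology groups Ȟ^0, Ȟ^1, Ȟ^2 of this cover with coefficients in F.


nonempty overlaps:
  A12={x10,x22,x35} A13={x2,x10,x21} A14={x5,x8,x11,x21} A15={x3,x5,x27} A16={x3,x13,x22} A23={x1,x10,x32} A24={x15,x25,x33} A25={x15,x19,x32} A26={x14,x22,x33} A34={x17,x21,x28} A35={x24,x29,x32} A36={x16,x17,x29} A45={x5,x12,x15} A46={x17,x31,x33} A56={x3,x29,x34}
  A123={x10} A126={x22} A134={x21} A145={x5} A156={x3} A235={x32} A245={x15} A246={x33} A346={x17} A356={x29}
C dims 6,15,10; δ0: rk_F3 6; δ1: rk_F3 9
degree 0: 6−6−0 = 0 → Ȟ^0 ≅ 0
degree 1: 15−9−6 = 0 → Ȟ^1 ≅ 0
degree 2: 10−0−9 = 1 → Ȟ^2 ≅ Z/3

Ȟ^0(U;F) ≅ 0, Ȟ^1(U;F) ≅ 0, Ȟ^2(U;F) ≅ Z/3
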